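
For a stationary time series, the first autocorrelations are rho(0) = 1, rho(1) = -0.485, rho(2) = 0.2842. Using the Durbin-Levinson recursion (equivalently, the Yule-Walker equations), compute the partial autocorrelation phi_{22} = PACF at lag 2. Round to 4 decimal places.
\phi_{22} = 0.0640

The PACF at lag k is phi_{kk}, the last component of the solution
to the Yule-Walker system G_k phi = r_k where
  (G_k)_{ij} = rho(|i - j|), (r_k)_i = rho(i), i,j = 1..k.
Equivalently, Durbin-Levinson gives phi_{kk} iteratively:
  phi_{11} = rho(1)
  phi_{kk} = [rho(k) - sum_{j=1..k-1} phi_{k-1,j} rho(k-j)]
            / [1 - sum_{j=1..k-1} phi_{k-1,j} rho(j)],
  phi_{k,j} = phi_{k-1,j} - phi_{kk} phi_{k-1,k-j},  j = 1..k-1.
Step k = 1:
  phi_11 = rho(1) = -0.485.
Step k = 2:
  phi_22 = [rho(2) - phi_11 rho(1)] / [1 - phi_11 rho(1)] = [0.2842 - (-0.485)(-0.485)] / [1 - (-0.485)(-0.485)]
         = 0.048975 / 0.764775 = 0.064.
Therefore phi_{22} = 0.0640.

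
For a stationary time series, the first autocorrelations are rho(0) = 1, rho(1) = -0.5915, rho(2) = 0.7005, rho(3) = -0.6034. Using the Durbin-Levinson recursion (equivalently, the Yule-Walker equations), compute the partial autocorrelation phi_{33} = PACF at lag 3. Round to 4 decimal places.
\phi_{33} = -0.2028

The PACF at lag k is phi_{kk}, the last component of the solution
to the Yule-Walker system G_k phi = r_k where
  (G_k)_{ij} = rho(|i - j|), (r_k)_i = rho(i), i,j = 1..k.
Equivalently, Durbin-Levinson gives phi_{kk} iteratively:
  phi_{11} = rho(1)
  phi_{kk} = [rho(k) - sum_{j=1..k-1} phi_{k-1,j} rho(k-j)]
            / [1 - sum_{j=1..k-1} phi_{k-1,j} rho(j)],
  phi_{k,j} = phi_{k-1,j} - phi_{kk} phi_{k-1,k-j},  j = 1..k-1.
Step k = 1:
  phi_11 = rho(1) = -0.5915.
Step k = 2:
  phi_22 = [rho(2) - phi_11 rho(1)] / [1 - phi_11 rho(1)] = [0.7005 - (-0.5915)(-0.5915)] / [1 - (-0.5915)(-0.5915)]
         = 0.35062775 / 0.65012775 = 0.539321.
  Update: phi_21 = phi_11 - phi_22 phi_11 = -0.5915 - (0.539321)(-0.5915) = -0.272491.
Step k = 3:
  phi_33 = [rho(3) - phi_21 rho(2) - phi_22 rho(1)] / [1 - phi_21 rho(1) - phi_22 rho(2)]
    numerator   = -0.6034 - (-0.272491)(0.7005) - (0.539321)(-0.5915) = -0.09351119
    denominator = 1 - (-0.272491)(-0.5915) - (0.539321)(0.7005) = 0.46102673
  phi_33 = -0.09351119 / 0.46102673 = -0.2028.
Therefore phi_{33} = -0.2028.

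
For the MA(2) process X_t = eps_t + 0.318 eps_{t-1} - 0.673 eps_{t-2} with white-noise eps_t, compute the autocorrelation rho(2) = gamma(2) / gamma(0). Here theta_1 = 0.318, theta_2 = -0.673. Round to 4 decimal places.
\rho(2) = -0.4331

For an MA(q) process with theta_0 = 1, the autocovariance is
  gamma(k) = sigma^2 * sum_{i=0..q-k} theta_i * theta_{i+k},
and rho(k) = gamma(k) / gamma(0). Sigma^2 cancels.
  numerator   = (1)*(-0.673) = -0.673.
  denominator = (1)^2 + (0.318)^2 + (-0.673)^2 = 1.554053.
  rho(2) = -0.673 / 1.554053 = -0.4331.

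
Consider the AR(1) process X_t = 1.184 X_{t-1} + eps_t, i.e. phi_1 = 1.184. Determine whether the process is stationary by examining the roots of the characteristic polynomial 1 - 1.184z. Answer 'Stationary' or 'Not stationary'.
\text{Not stationary}

The AR(p) characteristic polynomial is P(z) = 1 - 1.184z.
Stationarity requires all roots to lie outside the unit circle, i.e. |z| > 1 for every root.
This is linear in z: 1 + (-1.184) z = 0  =>  z = -1/(-1.184) = 0.844595,  |z| = 0.844595.
Moduli of all roots: 0.8446.
All moduli strictly greater than 1? No.
Verdict: Not stationary.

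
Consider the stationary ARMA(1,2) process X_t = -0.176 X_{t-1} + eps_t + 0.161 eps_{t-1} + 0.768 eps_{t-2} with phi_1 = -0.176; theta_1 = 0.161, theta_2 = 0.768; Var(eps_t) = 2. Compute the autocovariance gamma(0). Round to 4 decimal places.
\gamma(0) = 3.2262

Multiply the model equation by X_{t-k} and take expectations. With theta_0 = psi_0 = 1 and psi_j the MA(infinity) weights, this gives
  gamma(k) - sum_i phi_i gamma(k-i) = c_k,
  c_k = sigma^2 * sum_{j=k..q} theta_j psi_{j-k}   (c_k = 0 for k > q),
using gamma(-m) = gamma(m).
psi-weights needed (psi_j = theta_j + sum_i phi_i psi_{j-i}):
  psi_1 = theta_1 + phi_1 = 0.161 + (-0.176) = -0.015
  psi_2 = theta_2 + phi_1 psi_1 = 0.768 + (-0.176)(-0.015) = 0.77064
Right-hand sides:
  c_0 = sigma^2 (1 + theta_1 psi_1 + theta_2 psi_2) = 2 * (1 + (0.161)(-0.015) + (0.768)(0.77064)) = 2 * 1.589437 = 3.178873
  c_1 = sigma^2 (theta_1 + theta_2 psi_1) = 2 * (0.161 + (0.768)(-0.015)) = 0.29896
  c_2 = sigma^2 theta_2 = 2 * (0.768) = 1.536
Equations for k = 0 and k = 1 (AR order 1):
  gamma(0) = phi_1 gamma(1) + c_0
  gamma(1) = phi_1 gamma(0) + c_1
Substituting the second into the first: gamma(0) (1 - phi_1^2) = c_0 + phi_1 c_1, so
  gamma(0) = (c_0 + phi_1 c_1) / (1 - phi_1^2) = (3.178873 + (-0.176)(0.29896)) / (1 - (-0.176)^2) = 3.126256 / 0.969024 = 3.226191.
Therefore gamma(0) = 3.2262 (to 4 decimal places).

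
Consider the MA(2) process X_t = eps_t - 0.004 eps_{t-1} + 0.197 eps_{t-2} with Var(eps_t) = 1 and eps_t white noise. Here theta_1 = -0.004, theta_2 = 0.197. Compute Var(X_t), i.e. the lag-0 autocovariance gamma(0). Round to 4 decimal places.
\gamma(0) = 1.0388

For an MA(q) process X_t = eps_t + sum_i theta_i eps_{t-i} with
Var(eps_t) = sigma^2, the variance is
  gamma(0) = sigma^2 * (1 + sum_i theta_i^2).
  sum_i theta_i^2 = (-0.004)^2 + (0.197)^2 = 0.000016 + 0.038809 = 0.038825.
  gamma(0) = 1 * (1 + 0.038825) = 1 * 1.038825 = 1.038825, which rounds to 1.0388.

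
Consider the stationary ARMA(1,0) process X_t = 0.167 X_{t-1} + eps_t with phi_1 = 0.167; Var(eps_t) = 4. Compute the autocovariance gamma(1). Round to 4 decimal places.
\gamma(1) = 0.6872

Multiply the model equation by X_{t-k} and take expectations. With theta_0 = psi_0 = 1 and psi_j the MA(infinity) weights, this gives
  gamma(k) - sum_i phi_i gamma(k-i) = c_k,
  c_k = sigma^2 * sum_{j=k..q} theta_j psi_{j-k}   (c_k = 0 for k > q),
using gamma(-m) = gamma(m).
Pure AR (q = 0): c_0 = sigma^2 = 4, c_k = 0 for k >= 1.
Equations for k = 0 and k = 1 (AR order 1):
  gamma(0) = phi_1 gamma(1) + c_0
  gamma(1) = phi_1 gamma(0) + c_1
Substituting the second into the first: gamma(0) (1 - phi_1^2) = c_0 + phi_1 c_1, so
  gamma(0) = c_0 / (1 - phi_1^2) = 4 / (1 - (0.167)^2) = 4 / 0.972111 = 4.114756.
  gamma(1) = phi_1 gamma(0) = (0.167)(4.114756) = 0.687164.
Therefore gamma(1) = 0.6872 (to 4 decimal places).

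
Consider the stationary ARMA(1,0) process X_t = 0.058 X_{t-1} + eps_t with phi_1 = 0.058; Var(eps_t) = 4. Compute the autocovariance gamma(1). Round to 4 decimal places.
\gamma(1) = 0.2328

Multiply the model equation by X_{t-k} and take expectations. With theta_0 = psi_0 = 1 and psi_j the MA(infinity) weights, this gives
  gamma(k) - sum_i phi_i gamma(k-i) = c_k,
  c_k = sigma^2 * sum_{j=k..q} theta_j psi_{j-k}   (c_k = 0 for k > q),
using gamma(-m) = gamma(m).
Pure AR (q = 0): c_0 = sigma^2 = 4, c_k = 0 for k >= 1.
Equations for k = 0 and k = 1 (AR order 1):
  gamma(0) = phi_1 gamma(1) + c_0
  gamma(1) = phi_1 gamma(0) + c_1
Substituting the second into the first: gamma(0) (1 - phi_1^2) = c_0 + phi_1 c_1, so
  gamma(0) = c_0 / (1 - phi_1^2) = 4 / (1 - (0.058)^2) = 4 / 0.996636 = 4.013501.
  gamma(1) = phi_1 gamma(0) = (0.058)(4.013501) = 0.232783.
Therefore gamma(1) = 0.2328 (to 4 decimal places).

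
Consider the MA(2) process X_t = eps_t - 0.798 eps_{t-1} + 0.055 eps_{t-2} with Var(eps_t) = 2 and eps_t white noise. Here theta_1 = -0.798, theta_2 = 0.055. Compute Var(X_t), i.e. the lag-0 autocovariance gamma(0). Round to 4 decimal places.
\gamma(0) = 3.2797

For an MA(q) process X_t = eps_t + sum_i theta_i eps_{t-i} with
Var(eps_t) = sigma^2, the variance is
  gamma(0) = sigma^2 * (1 + sum_i theta_i^2).
  sum_i theta_i^2 = (-0.798)^2 + (0.055)^2 = 0.636804 + 0.003025 = 0.639829.
  gamma(0) = 2 * (1 + 0.639829) = 2 * 1.639829 = 3.279658, which rounds to 3.2797.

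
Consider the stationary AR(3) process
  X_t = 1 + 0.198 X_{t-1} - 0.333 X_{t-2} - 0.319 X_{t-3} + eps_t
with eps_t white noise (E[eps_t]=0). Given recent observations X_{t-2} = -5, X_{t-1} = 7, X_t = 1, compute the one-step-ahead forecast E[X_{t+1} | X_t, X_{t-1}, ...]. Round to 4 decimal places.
E[X_{t+1} \mid \mathcal F_t] = 0.4620

For an AR(p) model X_t = c + sum_i phi_i X_{t-i} + eps_t, the
one-step-ahead conditional mean is
  E[X_{t+1} | X_t, ...] = c + sum_i phi_i X_{t+1-i}.
Substitute known values:
  E[X_{t+1} | ...] = 1 + (0.198) * (1) + (-0.333) * (7) + (-0.319) * (-5)
                   = 0.4620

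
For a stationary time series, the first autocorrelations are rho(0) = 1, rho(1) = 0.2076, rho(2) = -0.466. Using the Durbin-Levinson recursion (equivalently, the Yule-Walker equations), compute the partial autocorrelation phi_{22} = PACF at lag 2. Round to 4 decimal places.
\phi_{22} = -0.5320

The PACF at lag k is phi_{kk}, the last component of the solution
to the Yule-Walker system G_k phi = r_k where
  (G_k)_{ij} = rho(|i - j|), (r_k)_i = rho(i), i,j = 1..k.
Equivalently, Durbin-Levinson gives phi_{kk} iteratively:
  phi_{11} = rho(1)
  phi_{kk} = [rho(k) - sum_{j=1..k-1} phi_{k-1,j} rho(k-j)]
            / [1 - sum_{j=1..k-1} phi_{k-1,j} rho(j)],
  phi_{k,j} = phi_{k-1,j} - phi_{kk} phi_{k-1,k-j},  j = 1..k-1.
Step k = 1:
  phi_11 = rho(1) = 0.2076.
Step k = 2:
  phi_22 = [rho(2) - phi_11 rho(1)] / [1 - phi_11 rho(1)] = [-0.466 - (0.2076)(0.2076)] / [1 - (0.2076)(0.2076)]
         = -0.50909776 / 0.95690224 = -0.532.
Therefore phi_{22} = -0.5320.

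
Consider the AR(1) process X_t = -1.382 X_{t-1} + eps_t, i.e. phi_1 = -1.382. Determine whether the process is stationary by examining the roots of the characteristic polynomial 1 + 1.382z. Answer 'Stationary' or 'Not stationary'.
\text{Not stationary}

The AR(p) characteristic polynomial is P(z) = 1 + 1.382z.
Stationarity requires all roots to lie outside the unit circle, i.e. |z| > 1 for every root.
This is linear in z: 1 + (1.382) z = 0  =>  z = -1/(1.382) = -0.723589,  |z| = 0.723589.
Moduli of all roots: 0.7236.
All moduli strictly greater than 1? No.
Verdict: Not stationary.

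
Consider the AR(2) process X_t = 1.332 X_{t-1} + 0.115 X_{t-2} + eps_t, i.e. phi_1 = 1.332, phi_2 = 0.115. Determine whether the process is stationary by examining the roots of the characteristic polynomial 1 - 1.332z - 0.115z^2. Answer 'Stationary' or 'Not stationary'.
\text{Not stationary}

The AR(p) characteristic polynomial is P(z) = 1 - 1.332z - 0.115z^2.
Stationarity requires all roots to lie outside the unit circle, i.e. |z| > 1 for every root.
Set 1 + (-1.332) z + (-0.115) z^2 = 0, i.e. a z^2 + b z + c = 0 with a = -0.115, b = -1.332, c = 1.
Discriminant D = b^2 - 4ac = (-1.332)^2 - 4*(-0.115)*1 = 1.774224 - (-0.46) = 2.234224.
D >= 0, so the roots are real: z = (-b +/- sqrt(D)) / (2a) = (1.332 +/- 1.494732) / (-0.23).
  z_1 = (1.332 + 1.494732) / (-0.23) = -12.2901,   |z_1| = 12.2901.
  z_2 = (1.332 - 1.494732) / (-0.23) = 0.7075,   |z_2| = 0.7075.
Moduli of all roots: 12.2901, 0.7075.
All moduli strictly greater than 1? No.
Verdict: Not stationary.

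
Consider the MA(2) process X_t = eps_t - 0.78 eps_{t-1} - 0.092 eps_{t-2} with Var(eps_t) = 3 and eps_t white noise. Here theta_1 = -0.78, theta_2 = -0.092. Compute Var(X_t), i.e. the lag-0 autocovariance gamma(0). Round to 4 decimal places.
\gamma(0) = 4.8506

For an MA(q) process X_t = eps_t + sum_i theta_i eps_{t-i} with
Var(eps_t) = sigma^2, the variance is
  gamma(0) = sigma^2 * (1 + sum_i theta_i^2).
  sum_i theta_i^2 = (-0.78)^2 + (-0.092)^2 = 0.6084 + 0.008464 = 0.616864.
  gamma(0) = 3 * (1 + 0.616864) = 3 * 1.616864 = 4.850592, which rounds to 4.8506.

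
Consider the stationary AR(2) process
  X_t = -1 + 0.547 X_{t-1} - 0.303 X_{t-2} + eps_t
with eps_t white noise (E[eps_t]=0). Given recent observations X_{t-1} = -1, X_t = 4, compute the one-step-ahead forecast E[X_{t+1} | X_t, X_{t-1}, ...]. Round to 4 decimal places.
E[X_{t+1} \mid \mathcal F_t] = 1.4910

For an AR(p) model X_t = c + sum_i phi_i X_{t-i} + eps_t, the
one-step-ahead conditional mean is
  E[X_{t+1} | X_t, ...] = c + sum_i phi_i X_{t+1-i}.
Substitute known values:
  E[X_{t+1} | ...] = -1 + (0.547) * (4) + (-0.303) * (-1)
                   = 1.4910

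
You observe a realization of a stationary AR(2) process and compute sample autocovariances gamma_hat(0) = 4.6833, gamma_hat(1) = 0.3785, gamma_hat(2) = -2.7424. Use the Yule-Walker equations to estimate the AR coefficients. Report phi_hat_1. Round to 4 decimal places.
\hat\phi_{1} = 0.1290

The Yule-Walker equations for an AR(p) process read, in matrix form,
  Gamma_p phi = r_p,   with   (Gamma_p)_{ij} = gamma(|i - j|),
                       (r_p)_i = gamma(i),   i,j = 1..p.
Substitute the sample gammas (Toeplitz matrix and right-hand side of size 2):
  Gamma_p = [[4.6833, 0.3785], [0.3785, 4.6833]]
  r_p     = [0.3785, -2.7424]
Written out:
  4.6833 phi_1 + 0.3785 phi_2 = 0.3785
  0.3785 phi_1 + 4.6833 phi_2 = -2.7424
Solve by Cramer's rule:
  det = gamma(0)^2 - gamma(1)^2 = (4.6833)^2 - (0.3785)^2 = 21.93329889 - 0.14326225 = 21.79003664
  phi_hat_1 = [gamma(1) gamma(0) - gamma(1) gamma(2)] / det = [(0.3785)(4.6833) - (0.3785)(-2.7424)] / 21.79003664 = 2.81062745 / 21.79003664 = 0.129
  phi_hat_2 = [gamma(0) gamma(2) - gamma(1)^2] / det = [(4.6833)(-2.7424) - (0.3785)^2] / 21.79003664 = -12.98674417 / 21.79003664 = -0.596
So phi_hat = [0.1290, -0.5960].
Therefore phi_hat_1 = 0.1290.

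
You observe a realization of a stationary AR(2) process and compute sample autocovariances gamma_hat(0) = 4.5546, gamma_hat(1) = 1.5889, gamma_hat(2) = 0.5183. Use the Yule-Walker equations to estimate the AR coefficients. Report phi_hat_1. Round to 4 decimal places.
\hat\phi_{1} = 0.3520

The Yule-Walker equations for an AR(p) process read, in matrix form,
  Gamma_p phi = r_p,   with   (Gamma_p)_{ij} = gamma(|i - j|),
                       (r_p)_i = gamma(i),   i,j = 1..p.
Substitute the sample gammas (Toeplitz matrix and right-hand side of size 2):
  Gamma_p = [[4.5546, 1.5889], [1.5889, 4.5546]]
  r_p     = [1.5889, 0.5183]
Written out:
  4.5546 phi_1 + 1.5889 phi_2 = 1.5889
  1.5889 phi_1 + 4.5546 phi_2 = 0.5183
Solve by Cramer's rule:
  det = gamma(0)^2 - gamma(1)^2 = (4.5546)^2 - (1.5889)^2 = 20.74438116 - 2.52460321 = 18.21977795
  phi_hat_1 = [gamma(1) gamma(0) - gamma(1) gamma(2)] / det = [(1.5889)(4.5546) - (1.5889)(0.5183)] / 18.21977795 = 6.41327707 / 18.21977795 = 0.352
  phi_hat_2 = [gamma(0) gamma(2) - gamma(1)^2] / det = [(4.5546)(0.5183) - (1.5889)^2] / 18.21977795 = -0.16395403 / 18.21977795 = -0.009
So phi_hat = [0.3520, -0.0090].
Therefore phi_hat_1 = 0.3520.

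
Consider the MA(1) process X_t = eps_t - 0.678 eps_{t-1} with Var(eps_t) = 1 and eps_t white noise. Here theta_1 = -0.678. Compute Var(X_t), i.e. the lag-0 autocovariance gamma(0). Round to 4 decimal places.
\gamma(0) = 1.4597

For an MA(q) process X_t = eps_t + sum_i theta_i eps_{t-i} with
Var(eps_t) = sigma^2, the variance is
  gamma(0) = sigma^2 * (1 + sum_i theta_i^2).
  sum_i theta_i^2 = (-0.678)^2 = 0.459684.
  gamma(0) = 1 * (1 + 0.459684) = 1 * 1.459684 = 1.459684, which rounds to 1.4597.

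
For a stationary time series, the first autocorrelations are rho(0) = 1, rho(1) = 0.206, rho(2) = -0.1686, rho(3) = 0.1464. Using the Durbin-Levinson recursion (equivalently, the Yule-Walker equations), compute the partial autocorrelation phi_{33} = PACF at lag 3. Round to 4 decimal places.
\phi_{33} = 0.2570

The PACF at lag k is phi_{kk}, the last component of the solution
to the Yule-Walker system G_k phi = r_k where
  (G_k)_{ij} = rho(|i - j|), (r_k)_i = rho(i), i,j = 1..k.
Equivalently, Durbin-Levinson gives phi_{kk} iteratively:
  phi_{11} = rho(1)
  phi_{kk} = [rho(k) - sum_{j=1..k-1} phi_{k-1,j} rho(k-j)]
            / [1 - sum_{j=1..k-1} phi_{k-1,j} rho(j)],
  phi_{k,j} = phi_{k-1,j} - phi_{kk} phi_{k-1,k-j},  j = 1..k-1.
Step k = 1:
  phi_11 = rho(1) = 0.206.
Step k = 2:
  phi_22 = [rho(2) - phi_11 rho(1)] / [1 - phi_11 rho(1)] = [-0.1686 - (0.206)(0.206)] / [1 - (0.206)(0.206)]
         = -0.211036 / 0.957564 = -0.220388.
  Update: phi_21 = phi_11 - phi_22 phi_11 = 0.206 - (-0.220388)(0.206) = 0.2514.
Step k = 3:
  phi_33 = [rho(3) - phi_21 rho(2) - phi_22 rho(1)] / [1 - phi_21 rho(1) - phi_22 rho(2)]
    numerator   = 0.1464 - (0.2514)(-0.1686) - (-0.220388)(0.206) = 0.23418605
    denominator = 1 - (0.2514)(0.206) - (-0.220388)(-0.1686) = 0.91105411
  phi_33 = 0.23418605 / 0.91105411 = 0.257.
Therefore phi_{33} = 0.2570.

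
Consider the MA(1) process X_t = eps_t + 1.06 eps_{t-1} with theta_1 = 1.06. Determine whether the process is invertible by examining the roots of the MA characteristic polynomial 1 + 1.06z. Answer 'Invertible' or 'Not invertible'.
\text{Not invertible}

The MA(q) characteristic polynomial is P(z) = 1 + 1.06z.
Invertibility requires all roots to lie outside the unit circle, i.e. |z| > 1 for every root.
This is linear in z: 1 + (1.06) z = 0  =>  z = -1/(1.06) = -0.943396,  |z| = 0.943396.
Moduli of all roots: 0.9434.
All moduli strictly greater than 1? No.
Verdict: Not invertible.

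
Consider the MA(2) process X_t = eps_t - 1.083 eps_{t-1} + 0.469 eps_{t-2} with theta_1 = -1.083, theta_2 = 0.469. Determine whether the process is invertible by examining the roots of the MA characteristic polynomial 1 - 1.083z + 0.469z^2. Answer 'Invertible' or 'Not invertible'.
\text{Invertible}

The MA(q) characteristic polynomial is P(z) = 1 - 1.083z + 0.469z^2.
Invertibility requires all roots to lie outside the unit circle, i.e. |z| > 1 for every root.
Set 1 + (-1.083) z + (0.469) z^2 = 0, i.e. a z^2 + b z + c = 0 with a = 0.469, b = -1.083, c = 1.
Discriminant D = b^2 - 4ac = (-1.083)^2 - 4*(0.469)*1 = 1.172889 - (1.876) = -0.703111.
D < 0, so the roots are the complex-conjugate pair z = (-b +/- i sqrt(-D)) / (2a) = 1.1546 +/- 0.8939i.
For a conjugate pair |z|^2 = z * conj(z) = (product of roots) = c/a = 1/(0.469) = 2.132196, so |z| = sqrt(2.132196) = 1.4602 for both roots.
Moduli of all roots: 1.4602, 1.4602.
All moduli strictly greater than 1? Yes.
Verdict: Invertible.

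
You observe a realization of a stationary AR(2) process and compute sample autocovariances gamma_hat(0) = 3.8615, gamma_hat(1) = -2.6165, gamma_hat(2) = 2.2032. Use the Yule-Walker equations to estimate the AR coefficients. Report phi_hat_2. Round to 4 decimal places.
\hat\phi_{2} = 0.2060

The Yule-Walker equations for an AR(p) process read, in matrix form,
  Gamma_p phi = r_p,   with   (Gamma_p)_{ij} = gamma(|i - j|),
                       (r_p)_i = gamma(i),   i,j = 1..p.
Substitute the sample gammas (Toeplitz matrix and right-hand side of size 2):
  Gamma_p = [[3.8615, -2.6165], [-2.6165, 3.8615]]
  r_p     = [-2.6165, 2.2032]
Written out:
  3.8615 phi_1 - 2.6165 phi_2 = -2.6165
  -2.6165 phi_1 + 3.8615 phi_2 = 2.2032
Solve by Cramer's rule:
  det = gamma(0)^2 - gamma(1)^2 = (3.8615)^2 - (-2.6165)^2 = 14.91118225 - 6.84607225 = 8.06511
  phi_hat_1 = [gamma(1) gamma(0) - gamma(1) gamma(2)] / det = [(-2.6165)(3.8615) - (-2.6165)(2.2032)] / 8.06511 = -4.33894195 / 8.06511 = -0.538
  phi_hat_2 = [gamma(0) gamma(2) - gamma(1)^2] / det = [(3.8615)(2.2032) - (-2.6165)^2] / 8.06511 = 1.66158455 / 8.06511 = 0.206
So phi_hat = [-0.5380, 0.2060].
Therefore phi_hat_2 = 0.2060.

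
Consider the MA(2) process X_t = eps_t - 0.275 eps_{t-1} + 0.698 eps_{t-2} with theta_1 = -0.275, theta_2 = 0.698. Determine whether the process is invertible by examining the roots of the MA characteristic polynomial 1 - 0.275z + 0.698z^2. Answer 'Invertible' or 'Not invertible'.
\text{Invertible}

The MA(q) characteristic polynomial is P(z) = 1 - 0.275z + 0.698z^2.
Invertibility requires all roots to lie outside the unit circle, i.e. |z| > 1 for every root.
Set 1 + (-0.275) z + (0.698) z^2 = 0, i.e. a z^2 + b z + c = 0 with a = 0.698, b = -0.275, c = 1.
Discriminant D = b^2 - 4ac = (-0.275)^2 - 4*(0.698)*1 = 0.075625 - (2.792) = -2.716375.
D < 0, so the roots are the complex-conjugate pair z = (-b +/- i sqrt(-D)) / (2a) = 0.197 +/- 1.1806i.
For a conjugate pair |z|^2 = z * conj(z) = (product of roots) = c/a = 1/(0.698) = 1.432665, so |z| = sqrt(1.432665) = 1.1969 for both roots.
Moduli of all roots: 1.1969, 1.1969.
All moduli strictly greater than 1? Yes.
Verdict: Invertible.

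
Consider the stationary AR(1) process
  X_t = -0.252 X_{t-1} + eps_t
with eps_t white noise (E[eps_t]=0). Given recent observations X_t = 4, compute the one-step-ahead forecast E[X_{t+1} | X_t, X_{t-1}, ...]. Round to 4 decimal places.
E[X_{t+1} \mid \mathcal F_t] = -1.0080

For an AR(p) model X_t = c + sum_i phi_i X_{t-i} + eps_t, the
one-step-ahead conditional mean is
  E[X_{t+1} | X_t, ...] = c + sum_i phi_i X_{t+1-i}.
Substitute known values:
  E[X_{t+1} | ...] = (-0.252) * (4)
                   = -1.0080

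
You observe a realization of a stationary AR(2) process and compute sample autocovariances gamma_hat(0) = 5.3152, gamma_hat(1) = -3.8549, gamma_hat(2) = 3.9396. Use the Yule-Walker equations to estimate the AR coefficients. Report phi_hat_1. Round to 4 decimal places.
\hat\phi_{1} = -0.3960

The Yule-Walker equations for an AR(p) process read, in matrix form,
  Gamma_p phi = r_p,   with   (Gamma_p)_{ij} = gamma(|i - j|),
                       (r_p)_i = gamma(i),   i,j = 1..p.
Substitute the sample gammas (Toeplitz matrix and right-hand side of size 2):
  Gamma_p = [[5.3152, -3.8549], [-3.8549, 5.3152]]
  r_p     = [-3.8549, 3.9396]
Written out:
  5.3152 phi_1 - 3.8549 phi_2 = -3.8549
  -3.8549 phi_1 + 5.3152 phi_2 = 3.9396
Solve by Cramer's rule:
  det = gamma(0)^2 - gamma(1)^2 = (5.3152)^2 - (-3.8549)^2 = 28.25135104 - 14.86025401 = 13.39109703
  phi_hat_1 = [gamma(1) gamma(0) - gamma(1) gamma(2)] / det = [(-3.8549)(5.3152) - (-3.8549)(3.9396)] / 13.39109703 = -5.30280044 / 13.39109703 = -0.396
  phi_hat_2 = [gamma(0) gamma(2) - gamma(1)^2] / det = [(5.3152)(3.9396) - (-3.8549)^2] / 13.39109703 = 6.07950791 / 13.39109703 = 0.454
So phi_hat = [-0.3960, 0.4540].
Therefore phi_hat_1 = -0.3960.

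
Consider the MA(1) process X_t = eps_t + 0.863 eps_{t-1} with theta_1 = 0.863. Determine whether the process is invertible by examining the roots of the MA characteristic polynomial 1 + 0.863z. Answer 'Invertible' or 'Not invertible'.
\text{Invertible}

The MA(q) characteristic polynomial is P(z) = 1 + 0.863z.
Invertibility requires all roots to lie outside the unit circle, i.e. |z| > 1 for every root.
This is linear in z: 1 + (0.863) z = 0  =>  z = -1/(0.863) = -1.158749,  |z| = 1.158749.
Moduli of all roots: 1.1587.
All moduli strictly greater than 1? Yes.
Verdict: Invertible.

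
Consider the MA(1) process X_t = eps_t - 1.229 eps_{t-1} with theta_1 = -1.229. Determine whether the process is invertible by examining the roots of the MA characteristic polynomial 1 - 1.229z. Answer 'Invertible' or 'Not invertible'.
\text{Not invertible}

The MA(q) characteristic polynomial is P(z) = 1 - 1.229z.
Invertibility requires all roots to lie outside the unit circle, i.e. |z| > 1 for every root.
This is linear in z: 1 + (-1.229) z = 0  =>  z = -1/(-1.229) = 0.81367,  |z| = 0.81367.
Moduli of all roots: 0.8137.
All moduli strictly greater than 1? No.
Verdict: Not invertible.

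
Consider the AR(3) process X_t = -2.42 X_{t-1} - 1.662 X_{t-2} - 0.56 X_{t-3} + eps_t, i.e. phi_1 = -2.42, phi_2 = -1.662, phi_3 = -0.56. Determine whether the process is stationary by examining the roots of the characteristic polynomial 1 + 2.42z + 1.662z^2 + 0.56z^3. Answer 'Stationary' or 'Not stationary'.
\text{Not stationary}

The AR(p) characteristic polynomial is P(z) = 1 + 2.42z + 1.662z^2 + 0.56z^3.
Stationarity requires all roots to lie outside the unit circle, i.e. |z| > 1 for every root.
Degree 3: look for a simple real root z0 first, then factor out (1 - z/z0) and solve the remaining quadratic.
Testing z0 = -0.625: P(-0.625) = 1 + (2.42)(-0.625) + (1.662)(-0.625)^2 + (0.56)(-0.625)^3
  = 1 + (-1.5125) + (0.649219) + (-0.136719) = 0.  So z_0 = -0.625 is a root, |z_0| = 0.625.
Divide out the factor (1 + 1.6 z) = (1 - z/z0) (since 1/z0 = -1.6):
  P(z) = (1 + 1.6 z)(1 + (0.82) z + (0.35) z^2)
  [check: z-coef 0.82 - (-1.6) = 2.42; z^2-coef 0.35 - (-1.6)(0.82) = 1.662; z^3-coef -(-1.6)(0.35) = 0.56.]
Remaining roots from the quadratic factor 1 + (0.82) z + (0.35) z^2:
  Set 1 + (0.82) z + (0.35) z^2 = 0, i.e. a z^2 + b z + c = 0 with a = 0.35, b = 0.82, c = 1.
  Discriminant D = b^2 - 4ac = (0.82)^2 - 4*(0.35)*1 = 0.6724 - (1.4) = -0.7276.
  D < 0, so the roots are the complex-conjugate pair z = (-b +/- i sqrt(-D)) / (2a) = -1.1714 +/- 1.2186i.
  For a conjugate pair |z|^2 = z * conj(z) = (product of roots) = c/a = 1/(0.35) = 2.857143, so |z| = sqrt(2.857143) = 1.6903 for both roots.
Moduli of all roots: 0.6250, 1.6903, 1.6903.
All moduli strictly greater than 1? No.
Verdict: Not stationary.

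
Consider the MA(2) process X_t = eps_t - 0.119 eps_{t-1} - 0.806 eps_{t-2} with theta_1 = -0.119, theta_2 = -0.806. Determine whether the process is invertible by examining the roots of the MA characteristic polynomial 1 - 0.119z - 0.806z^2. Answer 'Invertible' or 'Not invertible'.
\text{Invertible}

The MA(q) characteristic polynomial is P(z) = 1 - 0.119z - 0.806z^2.
Invertibility requires all roots to lie outside the unit circle, i.e. |z| > 1 for every root.
Set 1 + (-0.119) z + (-0.806) z^2 = 0, i.e. a z^2 + b z + c = 0 with a = -0.806, b = -0.119, c = 1.
Discriminant D = b^2 - 4ac = (-0.119)^2 - 4*(-0.806)*1 = 0.014161 - (-3.224) = 3.238161.
D >= 0, so the roots are real: z = (-b +/- sqrt(D)) / (2a) = (0.119 +/- 1.799489) / (-1.612).
  z_1 = (0.119 + 1.799489) / (-1.612) = -1.1901,   |z_1| = 1.1901.
  z_2 = (0.119 - 1.799489) / (-1.612) = 1.0425,   |z_2| = 1.0425.
Moduli of all roots: 1.1901, 1.0425.
All moduli strictly greater than 1? Yes.
Verdict: Invertible.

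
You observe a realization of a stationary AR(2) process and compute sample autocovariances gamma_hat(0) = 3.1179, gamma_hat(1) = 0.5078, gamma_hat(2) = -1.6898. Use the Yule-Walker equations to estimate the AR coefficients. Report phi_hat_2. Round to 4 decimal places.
\hat\phi_{2} = -0.5840

The Yule-Walker equations for an AR(p) process read, in matrix form,
  Gamma_p phi = r_p,   with   (Gamma_p)_{ij} = gamma(|i - j|),
                       (r_p)_i = gamma(i),   i,j = 1..p.
Substitute the sample gammas (Toeplitz matrix and right-hand side of size 2):
  Gamma_p = [[3.1179, 0.5078], [0.5078, 3.1179]]
  r_p     = [0.5078, -1.6898]
Written out:
  3.1179 phi_1 + 0.5078 phi_2 = 0.5078
  0.5078 phi_1 + 3.1179 phi_2 = -1.6898
Solve by Cramer's rule:
  det = gamma(0)^2 - gamma(1)^2 = (3.1179)^2 - (0.5078)^2 = 9.72130041 - 0.25786084 = 9.46343957
  phi_hat_1 = [gamma(1) gamma(0) - gamma(1) gamma(2)] / det = [(0.5078)(3.1179) - (0.5078)(-1.6898)] / 9.46343957 = 2.44135006 / 9.46343957 = 0.258
  phi_hat_2 = [gamma(0) gamma(2) - gamma(1)^2] / det = [(3.1179)(-1.6898) - (0.5078)^2] / 9.46343957 = -5.52648826 / 9.46343957 = -0.584
So phi_hat = [0.2580, -0.5840].
Therefore phi_hat_2 = -0.5840.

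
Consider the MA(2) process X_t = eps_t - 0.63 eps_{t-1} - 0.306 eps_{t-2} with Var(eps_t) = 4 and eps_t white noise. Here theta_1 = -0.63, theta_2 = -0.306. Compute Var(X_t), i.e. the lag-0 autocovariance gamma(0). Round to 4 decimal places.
\gamma(0) = 5.9621

For an MA(q) process X_t = eps_t + sum_i theta_i eps_{t-i} with
Var(eps_t) = sigma^2, the variance is
  gamma(0) = sigma^2 * (1 + sum_i theta_i^2).
  sum_i theta_i^2 = (-0.63)^2 + (-0.306)^2 = 0.3969 + 0.093636 = 0.490536.
  gamma(0) = 4 * (1 + 0.490536) = 4 * 1.490536 = 5.962144, which rounds to 5.9621.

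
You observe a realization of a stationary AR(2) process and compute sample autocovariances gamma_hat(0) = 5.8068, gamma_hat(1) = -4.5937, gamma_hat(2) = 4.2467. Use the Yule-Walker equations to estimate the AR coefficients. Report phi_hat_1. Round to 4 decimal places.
\hat\phi_{1} = -0.5680

The Yule-Walker equations for an AR(p) process read, in matrix form,
  Gamma_p phi = r_p,   with   (Gamma_p)_{ij} = gamma(|i - j|),
                       (r_p)_i = gamma(i),   i,j = 1..p.
Substitute the sample gammas (Toeplitz matrix and right-hand side of size 2):
  Gamma_p = [[5.8068, -4.5937], [-4.5937, 5.8068]]
  r_p     = [-4.5937, 4.2467]
Written out:
  5.8068 phi_1 - 4.5937 phi_2 = -4.5937
  -4.5937 phi_1 + 5.8068 phi_2 = 4.2467
Solve by Cramer's rule:
  det = gamma(0)^2 - gamma(1)^2 = (5.8068)^2 - (-4.5937)^2 = 33.71892624 - 21.10207969 = 12.61684655
  phi_hat_1 = [gamma(1) gamma(0) - gamma(1) gamma(2)] / det = [(-4.5937)(5.8068) - (-4.5937)(4.2467)] / 12.61684655 = -7.16663137 / 12.61684655 = -0.568
  phi_hat_2 = [gamma(0) gamma(2) - gamma(1)^2] / det = [(5.8068)(4.2467) - (-4.5937)^2] / 12.61684655 = 3.55765787 / 12.61684655 = 0.282
So phi_hat = [-0.5680, 0.2820].
Therefore phi_hat_1 = -0.5680.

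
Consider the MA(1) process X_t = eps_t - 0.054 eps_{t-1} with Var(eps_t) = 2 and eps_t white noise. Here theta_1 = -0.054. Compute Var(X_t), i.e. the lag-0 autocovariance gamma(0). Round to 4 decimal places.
\gamma(0) = 2.0058

For an MA(q) process X_t = eps_t + sum_i theta_i eps_{t-i} with
Var(eps_t) = sigma^2, the variance is
  gamma(0) = sigma^2 * (1 + sum_i theta_i^2).
  sum_i theta_i^2 = (-0.054)^2 = 0.002916.
  gamma(0) = 2 * (1 + 0.002916) = 2 * 1.002916 = 2.005832, which rounds to 2.0058.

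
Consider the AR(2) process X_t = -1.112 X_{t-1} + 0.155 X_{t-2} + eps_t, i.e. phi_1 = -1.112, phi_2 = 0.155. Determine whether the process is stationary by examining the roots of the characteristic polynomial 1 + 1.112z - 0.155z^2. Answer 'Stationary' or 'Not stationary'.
\text{Not stationary}

The AR(p) characteristic polynomial is P(z) = 1 + 1.112z - 0.155z^2.
Stationarity requires all roots to lie outside the unit circle, i.e. |z| > 1 for every root.
Set 1 + (1.112) z + (-0.155) z^2 = 0, i.e. a z^2 + b z + c = 0 with a = -0.155, b = 1.112, c = 1.
Discriminant D = b^2 - 4ac = (1.112)^2 - 4*(-0.155)*1 = 1.236544 - (-0.62) = 1.856544.
D >= 0, so the roots are real: z = (-b +/- sqrt(D)) / (2a) = (-1.112 +/- 1.362551) / (-0.31).
  z_1 = (-1.112 + 1.362551) / (-0.31) = -0.8082,   |z_1| = 0.8082.
  z_2 = (-1.112 - 1.362551) / (-0.31) = 7.9824,   |z_2| = 7.9824.
Moduli of all roots: 0.8082, 7.9824.
All moduli strictly greater than 1? No.
Verdict: Not stationary.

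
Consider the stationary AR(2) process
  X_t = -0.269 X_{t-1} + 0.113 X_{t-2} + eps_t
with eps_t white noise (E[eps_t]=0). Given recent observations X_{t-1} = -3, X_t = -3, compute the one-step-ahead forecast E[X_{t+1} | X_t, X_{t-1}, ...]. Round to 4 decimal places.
E[X_{t+1} \mid \mathcal F_t] = 0.4680

For an AR(p) model X_t = c + sum_i phi_i X_{t-i} + eps_t, the
one-step-ahead conditional mean is
  E[X_{t+1} | X_t, ...] = c + sum_i phi_i X_{t+1-i}.
Substitute known values:
  E[X_{t+1} | ...] = (-0.269) * (-3) + (0.113) * (-3)
                   = 0.4680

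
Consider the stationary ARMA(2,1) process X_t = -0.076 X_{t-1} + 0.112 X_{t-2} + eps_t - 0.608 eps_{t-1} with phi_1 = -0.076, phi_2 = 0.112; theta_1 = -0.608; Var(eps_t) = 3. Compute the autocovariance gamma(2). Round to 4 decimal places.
\gamma(2) = 0.6906

Multiply the model equation by X_{t-k} and take expectations. With theta_0 = psi_0 = 1 and psi_j the MA(infinity) weights, this gives
  gamma(k) - sum_i phi_i gamma(k-i) = c_k,
  c_k = sigma^2 * sum_{j=k..q} theta_j psi_{j-k}   (c_k = 0 for k > q),
using gamma(-m) = gamma(m).
psi-weights needed (psi_j = theta_j + sum_i phi_i psi_{j-i}):
  psi_1 = theta_1 + phi_1 = -0.608 + (-0.076) = -0.684
Right-hand sides:
  c_0 = sigma^2 (1 + theta_1 psi_1) = 3 * (1 + (-0.608)(-0.684)) = 3 * 1.415872 = 4.247616
  c_1 = sigma^2 theta_1 = 3 * (-0.608) = -1.824
  c_2 = 0
Equations for k = 0, 1, 2 (AR order 2, c_2 = 0):
  (E0) gamma(0) = phi_1 gamma(1) + phi_2 gamma(2) + c_0
  (E1) gamma(1) = phi_1 gamma(0) + phi_2 gamma(1) + c_1
  (E2) gamma(2) = phi_1 gamma(1) + phi_2 gamma(0)
From (E1): gamma(1) = A gamma(0) + B with
  A = phi_1 / (1 - phi_2) = -0.076 / 0.888 = -0.085586,   B = c_1 / (1 - phi_2) = -1.824 / 0.888 = -2.054054.
Insert (E2) into (E0): gamma(0) (1 - phi_2^2) = phi_1 (1 + phi_2) gamma(1) + c_0.
  phi_1 (1 + phi_2) = (-0.076)(1.112) = -0.084512,   1 - phi_2^2 = 0.987456.
Replace gamma(1) by A gamma(0) + B and collect gamma(0):
  gamma(0) [0.987456 - (-0.084512)(-0.085586)] = (-0.084512)(-2.054054) + 4.247616
  gamma(0) * 0.980223 = 4.421208
  gamma(0) = 4.421208 / 0.980223 = 4.510411.
  gamma(1) = A gamma(0) + B = (-0.085586)(4.510411) + (-2.054054) = -2.44008.
  gamma(2) = phi_1 gamma(1) + phi_2 gamma(0) = (-0.076)(-2.44008) + (0.112)(4.510411) = 0.690612.
Therefore gamma(2) = 0.6906 (to 4 decimal places).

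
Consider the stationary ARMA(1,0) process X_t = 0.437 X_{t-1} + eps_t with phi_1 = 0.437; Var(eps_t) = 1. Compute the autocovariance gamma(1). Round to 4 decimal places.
\gamma(1) = 0.5402

Multiply the model equation by X_{t-k} and take expectations. With theta_0 = psi_0 = 1 and psi_j the MA(infinity) weights, this gives
  gamma(k) - sum_i phi_i gamma(k-i) = c_k,
  c_k = sigma^2 * sum_{j=k..q} theta_j psi_{j-k}   (c_k = 0 for k > q),
using gamma(-m) = gamma(m).
Pure AR (q = 0): c_0 = sigma^2 = 1, c_k = 0 for k >= 1.
Equations for k = 0 and k = 1 (AR order 1):
  gamma(0) = phi_1 gamma(1) + c_0
  gamma(1) = phi_1 gamma(0) + c_1
Substituting the second into the first: gamma(0) (1 - phi_1^2) = c_0 + phi_1 c_1, so
  gamma(0) = c_0 / (1 - phi_1^2) = 1 / (1 - (0.437)^2) = 1 / 0.809031 = 1.236047.
  gamma(1) = phi_1 gamma(0) = (0.437)(1.236047) = 0.540152.
Therefore gamma(1) = 0.5402 (to 4 decimal places).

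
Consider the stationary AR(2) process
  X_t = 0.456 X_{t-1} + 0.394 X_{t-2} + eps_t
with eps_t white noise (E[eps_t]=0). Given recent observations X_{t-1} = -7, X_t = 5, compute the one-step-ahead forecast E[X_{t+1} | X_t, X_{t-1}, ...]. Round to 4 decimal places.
E[X_{t+1} \mid \mathcal F_t] = -0.4780

For an AR(p) model X_t = c + sum_i phi_i X_{t-i} + eps_t, the
one-step-ahead conditional mean is
  E[X_{t+1} | X_t, ...] = c + sum_i phi_i X_{t+1-i}.
Substitute known values:
  E[X_{t+1} | ...] = (0.456) * (5) + (0.394) * (-7)
                   = -0.4780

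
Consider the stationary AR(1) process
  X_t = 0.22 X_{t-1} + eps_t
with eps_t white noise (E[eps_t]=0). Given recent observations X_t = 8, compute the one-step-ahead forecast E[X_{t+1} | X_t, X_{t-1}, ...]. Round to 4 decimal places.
E[X_{t+1} \mid \mathcal F_t] = 1.7600

For an AR(p) model X_t = c + sum_i phi_i X_{t-i} + eps_t, the
one-step-ahead conditional mean is
  E[X_{t+1} | X_t, ...] = c + sum_i phi_i X_{t+1-i}.
Substitute known values:
  E[X_{t+1} | ...] = (0.22) * (8)
                   = 1.7600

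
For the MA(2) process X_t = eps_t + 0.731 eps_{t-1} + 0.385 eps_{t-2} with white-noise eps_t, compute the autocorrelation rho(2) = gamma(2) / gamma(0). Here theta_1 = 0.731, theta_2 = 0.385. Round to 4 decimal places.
\rho(2) = 0.2288

For an MA(q) process with theta_0 = 1, the autocovariance is
  gamma(k) = sigma^2 * sum_{i=0..q-k} theta_i * theta_{i+k},
and rho(k) = gamma(k) / gamma(0). Sigma^2 cancels.
  numerator   = (1)*(0.385) = 0.385.
  denominator = (1)^2 + (0.731)^2 + (0.385)^2 = 1.682586.
  rho(2) = 0.385 / 1.682586 = 0.2288.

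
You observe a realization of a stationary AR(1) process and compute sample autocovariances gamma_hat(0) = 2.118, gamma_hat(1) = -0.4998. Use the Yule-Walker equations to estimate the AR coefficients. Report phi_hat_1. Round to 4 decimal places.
\hat\phi_{1} = -0.2360

The Yule-Walker equations for an AR(p) process read, in matrix form,
  Gamma_p phi = r_p,   with   (Gamma_p)_{ij} = gamma(|i - j|),
                       (r_p)_i = gamma(i),   i,j = 1..p.
Substitute the sample gammas (Toeplitz matrix and right-hand side of size 1):
  Gamma_p = [[2.118]]
  r_p     = [-0.4998]
With p = 1 this is the single equation gamma(0) phi_1 = gamma(1):
  phi_hat_1 = gamma(1) / gamma(0) = -0.4998 / 2.118 = -0.2360.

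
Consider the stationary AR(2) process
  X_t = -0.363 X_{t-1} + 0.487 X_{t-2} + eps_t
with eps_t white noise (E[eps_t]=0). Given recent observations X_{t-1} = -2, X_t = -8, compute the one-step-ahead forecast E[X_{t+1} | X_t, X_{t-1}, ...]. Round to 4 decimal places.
E[X_{t+1} \mid \mathcal F_t] = 1.9300

For an AR(p) model X_t = c + sum_i phi_i X_{t-i} + eps_t, the
one-step-ahead conditional mean is
  E[X_{t+1} | X_t, ...] = c + sum_i phi_i X_{t+1-i}.
Substitute known values:
  E[X_{t+1} | ...] = (-0.363) * (-8) + (0.487) * (-2)
                   = 1.9300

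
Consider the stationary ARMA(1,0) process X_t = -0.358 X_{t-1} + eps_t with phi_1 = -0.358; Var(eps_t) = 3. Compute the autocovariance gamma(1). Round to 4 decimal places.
\gamma(1) = -1.2319

Multiply the model equation by X_{t-k} and take expectations. With theta_0 = psi_0 = 1 and psi_j the MA(infinity) weights, this gives
  gamma(k) - sum_i phi_i gamma(k-i) = c_k,
  c_k = sigma^2 * sum_{j=k..q} theta_j psi_{j-k}   (c_k = 0 for k > q),
using gamma(-m) = gamma(m).
Pure AR (q = 0): c_0 = sigma^2 = 3, c_k = 0 for k >= 1.
Equations for k = 0 and k = 1 (AR order 1):
  gamma(0) = phi_1 gamma(1) + c_0
  gamma(1) = phi_1 gamma(0) + c_1
Substituting the second into the first: gamma(0) (1 - phi_1^2) = c_0 + phi_1 c_1, so
  gamma(0) = c_0 / (1 - phi_1^2) = 3 / (1 - (-0.358)^2) = 3 / 0.871836 = 3.441014.
  gamma(1) = phi_1 gamma(0) = (-0.358)(3.441014) = -1.231883.
Therefore gamma(1) = -1.2319 (to 4 decimal places).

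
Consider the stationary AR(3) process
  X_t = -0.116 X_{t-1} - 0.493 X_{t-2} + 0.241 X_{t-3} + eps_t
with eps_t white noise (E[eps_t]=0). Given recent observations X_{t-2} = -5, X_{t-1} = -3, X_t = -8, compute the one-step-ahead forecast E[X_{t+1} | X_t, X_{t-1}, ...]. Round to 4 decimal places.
E[X_{t+1} \mid \mathcal F_t] = 1.2020

For an AR(p) model X_t = c + sum_i phi_i X_{t-i} + eps_t, the
one-step-ahead conditional mean is
  E[X_{t+1} | X_t, ...] = c + sum_i phi_i X_{t+1-i}.
Substitute known values:
  E[X_{t+1} | ...] = (-0.116) * (-8) + (-0.493) * (-3) + (0.241) * (-5)
                   = 1.2020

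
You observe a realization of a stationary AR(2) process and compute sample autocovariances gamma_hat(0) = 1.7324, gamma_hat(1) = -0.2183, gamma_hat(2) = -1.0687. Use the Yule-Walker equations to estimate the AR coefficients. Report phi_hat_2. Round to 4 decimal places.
\hat\phi_{2} = -0.6430

The Yule-Walker equations for an AR(p) process read, in matrix form,
  Gamma_p phi = r_p,   with   (Gamma_p)_{ij} = gamma(|i - j|),
                       (r_p)_i = gamma(i),   i,j = 1..p.
Substitute the sample gammas (Toeplitz matrix and right-hand side of size 2):
  Gamma_p = [[1.7324, -0.2183], [-0.2183, 1.7324]]
  r_p     = [-0.2183, -1.0687]
Written out:
  1.7324 phi_1 - 0.2183 phi_2 = -0.2183
  -0.2183 phi_1 + 1.7324 phi_2 = -1.0687
Solve by Cramer's rule:
  det = gamma(0)^2 - gamma(1)^2 = (1.7324)^2 - (-0.2183)^2 = 3.00120976 - 0.04765489 = 2.95355487
  phi_hat_1 = [gamma(1) gamma(0) - gamma(1) gamma(2)] / det = [(-0.2183)(1.7324) - (-0.2183)(-1.0687)] / 2.95355487 = -0.61148013 / 2.95355487 = -0.207
  phi_hat_2 = [gamma(0) gamma(2) - gamma(1)^2] / det = [(1.7324)(-1.0687) - (-0.2183)^2] / 2.95355487 = -1.89907077 / 2.95355487 = -0.643
So phi_hat = [-0.2070, -0.6430].
Therefore phi_hat_2 = -0.6430.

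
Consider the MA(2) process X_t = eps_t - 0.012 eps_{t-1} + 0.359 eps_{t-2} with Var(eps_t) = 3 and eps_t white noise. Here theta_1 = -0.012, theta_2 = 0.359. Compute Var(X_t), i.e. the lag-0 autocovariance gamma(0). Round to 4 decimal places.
\gamma(0) = 3.3871

For an MA(q) process X_t = eps_t + sum_i theta_i eps_{t-i} with
Var(eps_t) = sigma^2, the variance is
  gamma(0) = sigma^2 * (1 + sum_i theta_i^2).
  sum_i theta_i^2 = (-0.012)^2 + (0.359)^2 = 0.000144 + 0.128881 = 0.129025.
  gamma(0) = 3 * (1 + 0.129025) = 3 * 1.129025 = 3.387075, which rounds to 3.3871.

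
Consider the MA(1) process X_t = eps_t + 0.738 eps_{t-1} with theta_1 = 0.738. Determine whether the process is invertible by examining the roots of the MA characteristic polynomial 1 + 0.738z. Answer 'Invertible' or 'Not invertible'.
\text{Invertible}

The MA(q) characteristic polynomial is P(z) = 1 + 0.738z.
Invertibility requires all roots to lie outside the unit circle, i.e. |z| > 1 for every root.
This is linear in z: 1 + (0.738) z = 0  =>  z = -1/(0.738) = -1.355014,  |z| = 1.355014.
Moduli of all roots: 1.3550.
All moduli strictly greater than 1? Yes.
Verdict: Invertible.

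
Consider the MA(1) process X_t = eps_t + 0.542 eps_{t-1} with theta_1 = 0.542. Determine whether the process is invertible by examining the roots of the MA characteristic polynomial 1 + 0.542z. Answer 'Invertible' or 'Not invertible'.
\text{Invertible}

The MA(q) characteristic polynomial is P(z) = 1 + 0.542z.
Invertibility requires all roots to lie outside the unit circle, i.e. |z| > 1 for every root.
This is linear in z: 1 + (0.542) z = 0  =>  z = -1/(0.542) = -1.845018,  |z| = 1.845018.
Moduli of all roots: 1.8450.
All moduli strictly greater than 1? Yes.
Verdict: Invertible.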